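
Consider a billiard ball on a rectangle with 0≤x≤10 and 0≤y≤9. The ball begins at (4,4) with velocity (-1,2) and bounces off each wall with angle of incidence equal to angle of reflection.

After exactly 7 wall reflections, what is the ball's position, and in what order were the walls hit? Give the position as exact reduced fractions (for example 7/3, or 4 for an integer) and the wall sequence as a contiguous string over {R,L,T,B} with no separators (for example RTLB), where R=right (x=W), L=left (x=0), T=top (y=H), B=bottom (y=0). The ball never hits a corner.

Final position: (7/2,9)
Wall sequence: TLBTRBT

1. t=5/2 → T at (3/2,9); v=(-1,-2)
2. t=3/2 → L at (0,6); v=(1,-2)
3. t=3 → B at (3,0); v=(1,2)
4. t=9/2 → T at (15/2,9); v=(1,-2)
5. t=5/2 → R at (10,4); v=(-1,-2)
6. t=2 → B at (8,0); v=(-1,2)
7. t=9/2 → T at (7/2,9); v=(-1,-2)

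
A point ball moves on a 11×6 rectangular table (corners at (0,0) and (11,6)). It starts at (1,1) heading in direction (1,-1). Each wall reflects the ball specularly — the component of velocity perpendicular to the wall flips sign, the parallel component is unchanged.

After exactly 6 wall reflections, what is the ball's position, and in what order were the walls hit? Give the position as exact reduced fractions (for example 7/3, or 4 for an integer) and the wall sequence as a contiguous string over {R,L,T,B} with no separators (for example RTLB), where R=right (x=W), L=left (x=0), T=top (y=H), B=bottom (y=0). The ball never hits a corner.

1. t=1 → B at (2,0); v=(1,1)
2. t=6 → T at (8,6); v=(1,-1)
3. t=3 → R at (11,3); v=(-1,-1)
4. t=3 → B at (8,0); v=(-1,1)
5. t=6 → T at (2,6); v=(-1,-1)
6. t=2 → L at (0,4); v=(1,-1)

Final position: (0,4)
Wall sequence: BTRBTL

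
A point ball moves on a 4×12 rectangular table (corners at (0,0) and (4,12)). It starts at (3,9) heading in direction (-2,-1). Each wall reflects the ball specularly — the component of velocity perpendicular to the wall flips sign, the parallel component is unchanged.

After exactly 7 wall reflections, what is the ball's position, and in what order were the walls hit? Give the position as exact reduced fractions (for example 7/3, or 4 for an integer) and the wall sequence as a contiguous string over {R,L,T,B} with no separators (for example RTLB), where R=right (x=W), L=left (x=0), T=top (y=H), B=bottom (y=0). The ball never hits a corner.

1. t=3/2 → L at (0,15/2); v=(2,-1)
2. t=2 → R at (4,11/2); v=(-2,-1)
3. t=2 → L at (0,7/2); v=(2,-1)
4. t=2 → R at (4,3/2); v=(-2,-1)
5. t=3/2 → B at (1,0); v=(-2,1)
6. t=1/2 → L at (0,1/2); v=(2,1)
7. t=2 → R at (4,5/2); v=(-2,1)

Final position: (4,5/2)
Wall sequence: LRLRBLR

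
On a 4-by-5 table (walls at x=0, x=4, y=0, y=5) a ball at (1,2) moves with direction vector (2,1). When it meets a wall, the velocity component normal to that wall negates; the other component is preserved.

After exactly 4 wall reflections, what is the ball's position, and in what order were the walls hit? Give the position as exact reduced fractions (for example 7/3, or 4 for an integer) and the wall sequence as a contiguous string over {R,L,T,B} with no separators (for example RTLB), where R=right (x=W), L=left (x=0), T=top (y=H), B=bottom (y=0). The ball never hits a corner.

Final position: (4,5/2)
Wall sequence: RTLR

1. t=3/2 → R at (4,7/2); v=(-2,1)
2. t=3/2 → T at (1,5); v=(-2,-1)
3. t=1/2 → L at (0,9/2); v=(2,-1)
4. t=2 → R at (4,5/2); v=(-2,-1)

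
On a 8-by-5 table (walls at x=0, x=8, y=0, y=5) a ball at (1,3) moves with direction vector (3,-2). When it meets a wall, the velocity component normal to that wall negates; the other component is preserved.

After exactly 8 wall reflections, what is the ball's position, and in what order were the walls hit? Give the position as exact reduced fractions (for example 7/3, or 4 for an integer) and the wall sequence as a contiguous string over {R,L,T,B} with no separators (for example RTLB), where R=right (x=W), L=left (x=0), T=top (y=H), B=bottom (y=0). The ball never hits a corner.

1. t=3/2 → B at (11/2,0); v=(3,2)
2. t=5/6 → R at (8,5/3); v=(-3,2)
3. t=5/3 → T at (3,5); v=(-3,-2)
4. t=1 → L at (0,3); v=(3,-2)
5. t=3/2 → B at (9/2,0); v=(3,2)
6. t=7/6 → R at (8,7/3); v=(-3,2)
7. t=4/3 → T at (4,5); v=(-3,-2)
8. t=4/3 → L at (0,7/3); v=(3,-2)

Final position: (0,7/3)
Wall sequence: BRTLBRTL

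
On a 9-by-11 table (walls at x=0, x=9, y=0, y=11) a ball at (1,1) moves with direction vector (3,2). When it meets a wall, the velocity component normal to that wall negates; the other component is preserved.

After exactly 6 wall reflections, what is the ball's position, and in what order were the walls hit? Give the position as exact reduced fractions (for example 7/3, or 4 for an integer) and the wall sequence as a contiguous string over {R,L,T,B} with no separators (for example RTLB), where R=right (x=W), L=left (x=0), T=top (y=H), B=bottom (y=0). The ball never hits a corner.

1. t=8/3 → R at (9,19/3); v=(-3,2)
2. t=7/3 → T at (2,11); v=(-3,-2)
3. t=2/3 → L at (0,29/3); v=(3,-2)
4. t=3 → R at (9,11/3); v=(-3,-2)
5. t=11/6 → B at (7/2,0); v=(-3,2)
6. t=7/6 → L at (0,7/3); v=(3,2)

Final position: (0,7/3)
Wall sequence: RTLRBL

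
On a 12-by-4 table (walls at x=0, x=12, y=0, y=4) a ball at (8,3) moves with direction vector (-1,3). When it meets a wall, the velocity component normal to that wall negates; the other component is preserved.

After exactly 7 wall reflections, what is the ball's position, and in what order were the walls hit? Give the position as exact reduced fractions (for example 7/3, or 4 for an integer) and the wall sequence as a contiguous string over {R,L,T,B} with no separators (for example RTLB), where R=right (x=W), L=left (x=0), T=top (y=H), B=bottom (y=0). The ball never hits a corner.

Final position: (0,3)
Wall sequence: TBTBTBL

1. t=1/3 → T at (23/3,4); v=(-1,-3)
2. t=4/3 → B at (19/3,0); v=(-1,3)
3. t=4/3 → T at (5,4); v=(-1,-3)
4. t=4/3 → B at (11/3,0); v=(-1,3)
5. t=4/3 → T at (7/3,4); v=(-1,-3)
6. t=4/3 → B at (1,0); v=(-1,3)
7. t=1 → L at (0,3); v=(1,3)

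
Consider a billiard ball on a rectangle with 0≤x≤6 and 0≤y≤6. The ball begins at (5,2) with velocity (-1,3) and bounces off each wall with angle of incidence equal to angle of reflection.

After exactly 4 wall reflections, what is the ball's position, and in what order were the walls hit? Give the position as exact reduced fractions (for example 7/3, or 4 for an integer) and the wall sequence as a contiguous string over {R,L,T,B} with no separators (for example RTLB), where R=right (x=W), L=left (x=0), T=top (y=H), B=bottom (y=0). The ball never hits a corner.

Final position: (1/3,6)
Wall sequence: TBLT

1. t=4/3 → T at (11/3,6); v=(-1,-3)
2. t=2 → B at (5/3,0); v=(-1,3)
3. t=5/3 → L at (0,5); v=(1,3)
4. t=1/3 → T at (1/3,6); v=(1,-3)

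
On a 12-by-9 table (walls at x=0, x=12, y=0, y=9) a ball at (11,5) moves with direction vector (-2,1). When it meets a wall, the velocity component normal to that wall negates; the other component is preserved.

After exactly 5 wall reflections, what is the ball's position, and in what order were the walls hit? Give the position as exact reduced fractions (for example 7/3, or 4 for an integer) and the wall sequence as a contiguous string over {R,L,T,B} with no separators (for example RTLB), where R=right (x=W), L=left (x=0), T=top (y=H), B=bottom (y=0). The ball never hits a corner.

1. t=4 → T at (3,9); v=(-2,-1)
2. t=3/2 → L at (0,15/2); v=(2,-1)
3. t=6 → R at (12,3/2); v=(-2,-1)
4. t=3/2 → B at (9,0); v=(-2,1)
5. t=9/2 → L at (0,9/2); v=(2,1)

Final position: (0,9/2)
Wall sequence: TLRBL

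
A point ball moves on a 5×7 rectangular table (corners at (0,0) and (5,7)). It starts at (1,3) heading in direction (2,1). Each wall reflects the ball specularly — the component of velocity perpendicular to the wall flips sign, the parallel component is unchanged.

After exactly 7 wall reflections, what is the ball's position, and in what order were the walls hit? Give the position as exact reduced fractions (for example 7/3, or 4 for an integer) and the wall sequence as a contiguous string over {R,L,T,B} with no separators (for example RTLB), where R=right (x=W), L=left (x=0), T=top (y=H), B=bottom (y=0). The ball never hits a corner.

Final position: (5,1)
Wall sequence: RTLRLBR

1. t=2 → R at (5,5); v=(-2,1)
2. t=2 → T at (1,7); v=(-2,-1)
3. t=1/2 → L at (0,13/2); v=(2,-1)
4. t=5/2 → R at (5,4); v=(-2,-1)
5. t=5/2 → L at (0,3/2); v=(2,-1)
6. t=3/2 → B at (3,0); v=(2,1)
7. t=1 → R at (5,1); v=(-2,1)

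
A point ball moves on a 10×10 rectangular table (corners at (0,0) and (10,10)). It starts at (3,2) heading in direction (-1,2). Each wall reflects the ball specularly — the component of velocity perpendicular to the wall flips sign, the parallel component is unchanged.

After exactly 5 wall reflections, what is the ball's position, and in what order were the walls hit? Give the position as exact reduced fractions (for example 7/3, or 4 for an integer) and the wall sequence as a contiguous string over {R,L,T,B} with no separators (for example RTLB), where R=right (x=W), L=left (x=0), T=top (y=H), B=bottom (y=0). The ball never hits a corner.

Final position: (9,10)
Wall sequence: LTBRT

1. t=3 → L at (0,8); v=(1,2)
2. t=1 → T at (1,10); v=(1,-2)
3. t=5 → B at (6,0); v=(1,2)
4. t=4 → R at (10,8); v=(-1,2)
5. t=1 → T at (9,10); v=(-1,-2)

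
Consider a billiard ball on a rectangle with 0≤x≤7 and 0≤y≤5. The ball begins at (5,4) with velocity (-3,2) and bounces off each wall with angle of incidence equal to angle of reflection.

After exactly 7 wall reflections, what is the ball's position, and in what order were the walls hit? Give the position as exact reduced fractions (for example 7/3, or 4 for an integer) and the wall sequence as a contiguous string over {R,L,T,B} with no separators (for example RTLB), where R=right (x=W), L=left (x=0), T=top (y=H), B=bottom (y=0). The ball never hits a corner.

Final position: (5,0)
Wall sequence: TLBRTLB

1. t=1/2 → T at (7/2,5); v=(-3,-2)
2. t=7/6 → L at (0,8/3); v=(3,-2)
3. t=4/3 → B at (4,0); v=(3,2)
4. t=1 → R at (7,2); v=(-3,2)
5. t=3/2 → T at (5/2,5); v=(-3,-2)
6. t=5/6 → L at (0,10/3); v=(3,-2)
7. t=5/3 → B at (5,0); v=(3,2)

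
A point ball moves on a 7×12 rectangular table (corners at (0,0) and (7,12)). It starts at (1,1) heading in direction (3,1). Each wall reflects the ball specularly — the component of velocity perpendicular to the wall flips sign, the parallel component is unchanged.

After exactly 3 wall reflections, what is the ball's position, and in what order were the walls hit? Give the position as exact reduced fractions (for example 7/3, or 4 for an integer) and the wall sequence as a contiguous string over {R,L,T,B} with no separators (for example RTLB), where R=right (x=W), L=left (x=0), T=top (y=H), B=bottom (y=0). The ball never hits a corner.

1. t=2 → R at (7,3); v=(-3,1)
2. t=7/3 → L at (0,16/3); v=(3,1)
3. t=7/3 → R at (7,23/3); v=(-3,1)

Final position: (7,23/3)
Wall sequence: RLR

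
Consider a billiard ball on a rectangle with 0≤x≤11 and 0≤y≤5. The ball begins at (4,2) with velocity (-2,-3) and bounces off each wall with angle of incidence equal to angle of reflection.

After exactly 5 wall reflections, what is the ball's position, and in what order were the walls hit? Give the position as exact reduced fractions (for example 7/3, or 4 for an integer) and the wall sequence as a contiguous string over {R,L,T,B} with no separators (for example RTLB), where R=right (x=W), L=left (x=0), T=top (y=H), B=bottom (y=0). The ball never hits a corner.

1. t=2/3 → B at (8/3,0); v=(-2,3)
2. t=4/3 → L at (0,4); v=(2,3)
3. t=1/3 → T at (2/3,5); v=(2,-3)
4. t=5/3 → B at (4,0); v=(2,3)
5. t=5/3 → T at (22/3,5); v=(2,-3)

Final position: (22/3,5)
Wall sequence: BLTBT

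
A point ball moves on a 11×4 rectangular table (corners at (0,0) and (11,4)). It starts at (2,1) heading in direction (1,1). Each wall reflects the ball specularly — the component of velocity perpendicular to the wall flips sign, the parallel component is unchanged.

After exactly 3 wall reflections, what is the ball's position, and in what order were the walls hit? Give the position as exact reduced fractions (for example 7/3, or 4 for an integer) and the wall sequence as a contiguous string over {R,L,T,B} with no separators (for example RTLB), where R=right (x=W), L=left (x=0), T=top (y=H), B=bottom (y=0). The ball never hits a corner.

Final position: (11,2)
Wall sequence: TBR

1. t=3 → T at (5,4); v=(1,-1)
2. t=4 → B at (9,0); v=(1,1)
3. t=2 → R at (11,2); v=(-1,1)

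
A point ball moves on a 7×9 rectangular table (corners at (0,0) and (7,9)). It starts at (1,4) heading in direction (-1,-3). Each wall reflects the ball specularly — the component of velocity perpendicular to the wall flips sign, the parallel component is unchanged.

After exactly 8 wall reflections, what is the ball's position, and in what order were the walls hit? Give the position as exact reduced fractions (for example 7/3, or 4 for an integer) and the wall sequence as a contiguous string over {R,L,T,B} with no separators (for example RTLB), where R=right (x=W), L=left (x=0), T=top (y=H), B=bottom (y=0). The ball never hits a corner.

1. t=1 → L at (0,1); v=(1,-3)
2. t=1/3 → B at (1/3,0); v=(1,3)
3. t=3 → T at (10/3,9); v=(1,-3)
4. t=3 → B at (19/3,0); v=(1,3)
5. t=2/3 → R at (7,2); v=(-1,3)
6. t=7/3 → T at (14/3,9); v=(-1,-3)
7. t=3 → B at (5/3,0); v=(-1,3)
8. t=5/3 → L at (0,5); v=(1,3)

Final position: (0,5)
Wall sequence: LBTBRTBL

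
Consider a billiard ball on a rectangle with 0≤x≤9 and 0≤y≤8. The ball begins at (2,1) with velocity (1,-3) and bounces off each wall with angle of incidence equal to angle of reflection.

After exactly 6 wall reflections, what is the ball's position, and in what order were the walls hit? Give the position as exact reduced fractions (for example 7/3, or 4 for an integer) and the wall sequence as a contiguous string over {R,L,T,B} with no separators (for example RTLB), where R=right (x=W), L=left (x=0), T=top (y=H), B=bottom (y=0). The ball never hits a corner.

Final position: (5,0)
Wall sequence: BTBRTB

1. t=1/3 → B at (7/3,0); v=(1,3)
2. t=8/3 → T at (5,8); v=(1,-3)
3. t=8/3 → B at (23/3,0); v=(1,3)
4. t=4/3 → R at (9,4); v=(-1,3)
5. t=4/3 → T at (23/3,8); v=(-1,-3)
6. t=8/3 → B at (5,0); v=(-1,3)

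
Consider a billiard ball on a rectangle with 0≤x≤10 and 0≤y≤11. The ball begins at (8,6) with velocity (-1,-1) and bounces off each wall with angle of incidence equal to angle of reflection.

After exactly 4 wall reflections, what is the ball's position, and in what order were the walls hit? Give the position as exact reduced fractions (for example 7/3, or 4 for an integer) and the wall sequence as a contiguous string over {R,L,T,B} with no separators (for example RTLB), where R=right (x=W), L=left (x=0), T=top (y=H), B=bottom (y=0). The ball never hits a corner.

1. t=6 → B at (2,0); v=(-1,1)
2. t=2 → L at (0,2); v=(1,1)
3. t=9 → T at (9,11); v=(1,-1)
4. t=1 → R at (10,10); v=(-1,-1)

Final position: (10,10)
Wall sequence: BLTR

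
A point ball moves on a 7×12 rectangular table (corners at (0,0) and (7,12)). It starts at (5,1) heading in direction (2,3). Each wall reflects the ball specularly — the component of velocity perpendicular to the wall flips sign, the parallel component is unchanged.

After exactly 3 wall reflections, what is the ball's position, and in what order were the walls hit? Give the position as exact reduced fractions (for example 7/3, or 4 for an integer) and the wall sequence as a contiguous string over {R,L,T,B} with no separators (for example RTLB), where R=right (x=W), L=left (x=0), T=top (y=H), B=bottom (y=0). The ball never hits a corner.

1. t=1 → R at (7,4); v=(-2,3)
2. t=8/3 → T at (5/3,12); v=(-2,-3)
3. t=5/6 → L at (0,19/2); v=(2,-3)

Final position: (0,19/2)
Wall sequence: RTL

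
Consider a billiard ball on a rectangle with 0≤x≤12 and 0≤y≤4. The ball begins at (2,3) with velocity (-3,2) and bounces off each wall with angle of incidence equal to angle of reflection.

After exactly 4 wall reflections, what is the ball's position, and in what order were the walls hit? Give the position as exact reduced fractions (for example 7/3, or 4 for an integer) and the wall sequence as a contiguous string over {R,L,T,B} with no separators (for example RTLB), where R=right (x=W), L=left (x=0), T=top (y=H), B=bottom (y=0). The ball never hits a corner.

1. t=1/2 → T at (1/2,4); v=(-3,-2)
2. t=1/6 → L at (0,11/3); v=(3,-2)
3. t=11/6 → B at (11/2,0); v=(3,2)
4. t=2 → T at (23/2,4); v=(3,-2)

Final position: (23/2,4)
Wall sequence: TLBT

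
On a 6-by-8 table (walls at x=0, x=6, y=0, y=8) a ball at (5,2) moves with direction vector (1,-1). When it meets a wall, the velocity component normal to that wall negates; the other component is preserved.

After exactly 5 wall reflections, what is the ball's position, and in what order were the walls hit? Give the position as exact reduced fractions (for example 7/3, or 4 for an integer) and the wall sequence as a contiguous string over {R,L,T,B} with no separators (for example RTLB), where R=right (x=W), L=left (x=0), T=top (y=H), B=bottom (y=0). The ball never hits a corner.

1. t=1 → R at (6,1); v=(-1,-1)
2. t=1 → B at (5,0); v=(-1,1)
3. t=5 → L at (0,5); v=(1,1)
4. t=3 → T at (3,8); v=(1,-1)
5. t=3 → R at (6,5); v=(-1,-1)

Final position: (6,5)
Wall sequence: RBLTR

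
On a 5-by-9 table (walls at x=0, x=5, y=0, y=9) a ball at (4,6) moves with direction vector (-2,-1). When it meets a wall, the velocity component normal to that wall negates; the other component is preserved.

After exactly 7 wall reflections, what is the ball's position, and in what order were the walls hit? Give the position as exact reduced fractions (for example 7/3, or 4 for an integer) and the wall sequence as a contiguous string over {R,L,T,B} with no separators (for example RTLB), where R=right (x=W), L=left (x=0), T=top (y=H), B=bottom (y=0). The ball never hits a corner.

Final position: (5,17/2)
Wall sequence: LRBLRLR

1. t=2 → L at (0,4); v=(2,-1)
2. t=5/2 → R at (5,3/2); v=(-2,-1)
3. t=3/2 → B at (2,0); v=(-2,1)
4. t=1 → L at (0,1); v=(2,1)
5. t=5/2 → R at (5,7/2); v=(-2,1)
6. t=5/2 → L at (0,6); v=(2,1)
7. t=5/2 → R at (5,17/2); v=(-2,1)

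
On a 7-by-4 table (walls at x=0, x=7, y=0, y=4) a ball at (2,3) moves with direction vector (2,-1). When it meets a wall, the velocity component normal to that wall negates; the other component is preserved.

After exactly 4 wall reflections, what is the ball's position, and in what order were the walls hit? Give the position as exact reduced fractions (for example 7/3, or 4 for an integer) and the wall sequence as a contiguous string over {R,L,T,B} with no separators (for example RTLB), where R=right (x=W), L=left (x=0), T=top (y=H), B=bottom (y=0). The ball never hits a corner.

1. t=5/2 → R at (7,1/2); v=(-2,-1)
2. t=1/2 → B at (6,0); v=(-2,1)
3. t=3 → L at (0,3); v=(2,1)
4. t=1 → T at (2,4); v=(2,-1)

Final position: (2,4)
Wall sequence: RBLT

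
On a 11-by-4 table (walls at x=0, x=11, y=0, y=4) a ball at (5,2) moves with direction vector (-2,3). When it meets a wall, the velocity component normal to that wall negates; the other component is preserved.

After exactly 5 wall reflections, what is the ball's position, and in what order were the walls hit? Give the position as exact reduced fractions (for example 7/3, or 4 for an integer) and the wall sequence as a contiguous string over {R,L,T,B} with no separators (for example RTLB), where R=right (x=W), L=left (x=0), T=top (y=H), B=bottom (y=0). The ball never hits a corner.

1. t=2/3 → T at (11/3,4); v=(-2,-3)
2. t=4/3 → B at (1,0); v=(-2,3)
3. t=1/2 → L at (0,3/2); v=(2,3)
4. t=5/6 → T at (5/3,4); v=(2,-3)
5. t=4/3 → B at (13/3,0); v=(2,3)

Final position: (13/3,0)
Wall sequence: TBLTB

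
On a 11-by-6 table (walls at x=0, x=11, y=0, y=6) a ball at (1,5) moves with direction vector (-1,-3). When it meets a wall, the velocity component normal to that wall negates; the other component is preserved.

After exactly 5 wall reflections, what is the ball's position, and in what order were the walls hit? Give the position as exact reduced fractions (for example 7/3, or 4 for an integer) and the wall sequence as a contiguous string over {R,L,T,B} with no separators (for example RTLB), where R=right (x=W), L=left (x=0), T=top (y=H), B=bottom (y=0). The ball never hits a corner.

1. t=1 → L at (0,2); v=(1,-3)
2. t=2/3 → B at (2/3,0); v=(1,3)
3. t=2 → T at (8/3,6); v=(1,-3)
4. t=2 → B at (14/3,0); v=(1,3)
5. t=2 → T at (20/3,6); v=(1,-3)

Final position: (20/3,6)
Wall sequence: LBTBT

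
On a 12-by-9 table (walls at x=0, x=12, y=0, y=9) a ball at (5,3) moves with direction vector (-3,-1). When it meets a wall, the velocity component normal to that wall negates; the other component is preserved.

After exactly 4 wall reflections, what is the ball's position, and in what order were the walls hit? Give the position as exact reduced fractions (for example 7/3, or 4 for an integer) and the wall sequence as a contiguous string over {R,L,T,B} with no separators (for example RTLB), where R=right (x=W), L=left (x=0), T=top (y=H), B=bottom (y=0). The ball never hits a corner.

Final position: (0,20/3)
Wall sequence: LBRL

1. t=5/3 → L at (0,4/3); v=(3,-1)
2. t=4/3 → B at (4,0); v=(3,1)
3. t=8/3 → R at (12,8/3); v=(-3,1)
4. t=4 → L at (0,20/3); v=(3,1)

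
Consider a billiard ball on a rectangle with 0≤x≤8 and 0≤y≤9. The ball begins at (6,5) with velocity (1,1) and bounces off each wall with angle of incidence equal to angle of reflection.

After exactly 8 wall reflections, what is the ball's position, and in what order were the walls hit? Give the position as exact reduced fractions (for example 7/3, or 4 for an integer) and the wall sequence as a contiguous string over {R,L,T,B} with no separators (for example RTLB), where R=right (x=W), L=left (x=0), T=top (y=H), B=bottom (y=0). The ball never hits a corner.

Final position: (5,0)
Wall sequence: RTLBRTLB

1. t=2 → R at (8,7); v=(-1,1)
2. t=2 → T at (6,9); v=(-1,-1)
3. t=6 → L at (0,3); v=(1,-1)
4. t=3 → B at (3,0); v=(1,1)
5. t=5 → R at (8,5); v=(-1,1)
6. t=4 → T at (4,9); v=(-1,-1)
7. t=4 → L at (0,5); v=(1,-1)
8. t=5 → B at (5,0); v=(1,1)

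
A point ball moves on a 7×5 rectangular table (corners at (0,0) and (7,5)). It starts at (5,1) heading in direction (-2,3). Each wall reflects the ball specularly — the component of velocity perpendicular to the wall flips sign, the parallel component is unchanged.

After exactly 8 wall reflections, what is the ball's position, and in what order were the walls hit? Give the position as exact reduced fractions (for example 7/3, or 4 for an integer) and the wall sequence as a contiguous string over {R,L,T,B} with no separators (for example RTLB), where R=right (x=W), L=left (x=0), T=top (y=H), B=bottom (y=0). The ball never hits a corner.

1. t=4/3 → T at (7/3,5); v=(-2,-3)
2. t=7/6 → L at (0,3/2); v=(2,-3)
3. t=1/2 → B at (1,0); v=(2,3)
4. t=5/3 → T at (13/3,5); v=(2,-3)
5. t=4/3 → R at (7,1); v=(-2,-3)
6. t=1/3 → B at (19/3,0); v=(-2,3)
7. t=5/3 → T at (3,5); v=(-2,-3)
8. t=3/2 → L at (0,1/2); v=(2,-3)

Final position: (0,1/2)
Wall sequence: TLBTRBTL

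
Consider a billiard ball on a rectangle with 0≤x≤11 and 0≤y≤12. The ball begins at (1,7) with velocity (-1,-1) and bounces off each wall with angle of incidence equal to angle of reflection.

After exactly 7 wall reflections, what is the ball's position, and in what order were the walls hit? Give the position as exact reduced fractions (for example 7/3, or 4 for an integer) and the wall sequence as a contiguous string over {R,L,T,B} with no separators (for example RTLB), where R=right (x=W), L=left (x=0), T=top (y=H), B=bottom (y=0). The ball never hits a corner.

Final position: (11,3)
Wall sequence: LBRTLBR

1. t=1 → L at (0,6); v=(1,-1)
2. t=6 → B at (6,0); v=(1,1)
3. t=5 → R at (11,5); v=(-1,1)
4. t=7 → T at (4,12); v=(-1,-1)
5. t=4 → L at (0,8); v=(1,-1)
6. t=8 → B at (8,0); v=(1,1)
7. t=3 → R at (11,3); v=(-1,1)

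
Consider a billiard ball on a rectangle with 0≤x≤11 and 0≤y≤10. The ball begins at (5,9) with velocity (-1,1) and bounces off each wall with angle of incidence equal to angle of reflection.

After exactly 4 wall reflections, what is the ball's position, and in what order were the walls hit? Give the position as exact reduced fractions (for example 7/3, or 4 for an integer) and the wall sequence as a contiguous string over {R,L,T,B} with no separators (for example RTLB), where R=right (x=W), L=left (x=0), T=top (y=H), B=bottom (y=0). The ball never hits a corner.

1. t=1 → T at (4,10); v=(-1,-1)
2. t=4 → L at (0,6); v=(1,-1)
3. t=6 → B at (6,0); v=(1,1)
4. t=5 → R at (11,5); v=(-1,1)

Final position: (11,5)
Wall sequence: TLBR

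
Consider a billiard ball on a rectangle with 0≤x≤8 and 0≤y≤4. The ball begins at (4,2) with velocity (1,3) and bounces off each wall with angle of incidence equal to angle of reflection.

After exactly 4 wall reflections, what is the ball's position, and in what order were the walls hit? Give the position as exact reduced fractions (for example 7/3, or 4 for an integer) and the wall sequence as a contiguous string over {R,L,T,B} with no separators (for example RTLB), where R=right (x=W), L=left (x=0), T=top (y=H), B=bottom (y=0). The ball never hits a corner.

1. t=2/3 → T at (14/3,4); v=(1,-3)
2. t=4/3 → B at (6,0); v=(1,3)
3. t=4/3 → T at (22/3,4); v=(1,-3)
4. t=2/3 → R at (8,2); v=(-1,-3)

Final position: (8,2)
Wall sequence: TBTR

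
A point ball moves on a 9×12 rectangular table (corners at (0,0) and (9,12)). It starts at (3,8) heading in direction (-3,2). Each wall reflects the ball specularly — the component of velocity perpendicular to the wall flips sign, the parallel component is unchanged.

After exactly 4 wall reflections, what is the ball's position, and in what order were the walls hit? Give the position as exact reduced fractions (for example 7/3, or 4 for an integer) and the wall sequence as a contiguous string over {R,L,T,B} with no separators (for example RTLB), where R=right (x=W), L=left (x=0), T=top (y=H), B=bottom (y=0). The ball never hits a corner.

Final position: (0,2)
Wall sequence: LTRL

1. t=1 → L at (0,10); v=(3,2)
2. t=1 → T at (3,12); v=(3,-2)
3. t=2 → R at (9,8); v=(-3,-2)
4. t=3 → L at (0,2); v=(3,-2)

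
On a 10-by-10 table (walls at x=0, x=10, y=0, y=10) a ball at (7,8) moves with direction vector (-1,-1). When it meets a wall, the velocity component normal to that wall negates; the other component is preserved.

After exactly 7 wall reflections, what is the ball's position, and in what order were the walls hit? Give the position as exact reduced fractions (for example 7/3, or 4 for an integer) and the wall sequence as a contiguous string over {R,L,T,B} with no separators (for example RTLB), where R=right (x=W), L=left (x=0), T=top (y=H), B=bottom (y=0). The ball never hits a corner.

Final position: (10,9)
Wall sequence: LBRTLBR

1. t=7 → L at (0,1); v=(1,-1)
2. t=1 → B at (1,0); v=(1,1)
3. t=9 → R at (10,9); v=(-1,1)
4. t=1 → T at (9,10); v=(-1,-1)
5. t=9 → L at (0,1); v=(1,-1)
6. t=1 → B at (1,0); v=(1,1)
7. t=9 → R at (10,9); v=(-1,1)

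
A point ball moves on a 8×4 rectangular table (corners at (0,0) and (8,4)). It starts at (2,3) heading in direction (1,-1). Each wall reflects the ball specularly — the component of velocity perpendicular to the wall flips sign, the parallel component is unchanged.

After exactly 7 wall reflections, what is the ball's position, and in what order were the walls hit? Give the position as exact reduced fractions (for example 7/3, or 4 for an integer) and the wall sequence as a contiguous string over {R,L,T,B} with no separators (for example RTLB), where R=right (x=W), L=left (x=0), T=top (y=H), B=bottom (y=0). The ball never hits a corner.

Final position: (5,0)
Wall sequence: BRTBLTB

1. t=3 → B at (5,0); v=(1,1)
2. t=3 → R at (8,3); v=(-1,1)
3. t=1 → T at (7,4); v=(-1,-1)
4. t=4 → B at (3,0); v=(-1,1)
5. t=3 → L at (0,3); v=(1,1)
6. t=1 → T at (1,4); v=(1,-1)
7. t=4 → B at (5,0); v=(1,1)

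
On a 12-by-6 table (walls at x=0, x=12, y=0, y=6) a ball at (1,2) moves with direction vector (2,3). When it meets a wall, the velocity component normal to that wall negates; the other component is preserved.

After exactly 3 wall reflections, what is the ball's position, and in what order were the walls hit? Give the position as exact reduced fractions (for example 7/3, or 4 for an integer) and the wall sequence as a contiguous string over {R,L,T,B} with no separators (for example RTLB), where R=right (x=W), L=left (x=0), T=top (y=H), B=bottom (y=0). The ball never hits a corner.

Final position: (35/3,6)
Wall sequence: TBT

1. t=4/3 → T at (11/3,6); v=(2,-3)
2. t=2 → B at (23/3,0); v=(2,3)
3. t=2 → T at (35/3,6); v=(2,-3)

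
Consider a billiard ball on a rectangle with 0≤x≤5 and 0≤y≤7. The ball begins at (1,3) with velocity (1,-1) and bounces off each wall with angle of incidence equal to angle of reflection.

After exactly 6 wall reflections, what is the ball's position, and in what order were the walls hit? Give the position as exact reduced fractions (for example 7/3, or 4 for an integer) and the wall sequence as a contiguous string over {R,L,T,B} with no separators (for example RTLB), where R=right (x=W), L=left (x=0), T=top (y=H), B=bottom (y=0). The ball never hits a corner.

Final position: (2,0)
Wall sequence: BRLTRB

1. t=3 → B at (4,0); v=(1,1)
2. t=1 → R at (5,1); v=(-1,1)
3. t=5 → L at (0,6); v=(1,1)
4. t=1 → T at (1,7); v=(1,-1)
5. t=4 → R at (5,3); v=(-1,-1)
6. t=3 → B at (2,0); v=(-1,1)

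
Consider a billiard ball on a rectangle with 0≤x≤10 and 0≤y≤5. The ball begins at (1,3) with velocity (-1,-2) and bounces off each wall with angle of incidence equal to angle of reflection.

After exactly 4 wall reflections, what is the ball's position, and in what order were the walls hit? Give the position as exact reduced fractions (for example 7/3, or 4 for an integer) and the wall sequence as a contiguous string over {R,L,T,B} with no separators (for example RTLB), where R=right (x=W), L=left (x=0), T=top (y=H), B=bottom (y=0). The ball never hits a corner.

1. t=1 → L at (0,1); v=(1,-2)
2. t=1/2 → B at (1/2,0); v=(1,2)
3. t=5/2 → T at (3,5); v=(1,-2)
4. t=5/2 → B at (11/2,0); v=(1,2)

Final position: (11/2,0)
Wall sequence: LBTB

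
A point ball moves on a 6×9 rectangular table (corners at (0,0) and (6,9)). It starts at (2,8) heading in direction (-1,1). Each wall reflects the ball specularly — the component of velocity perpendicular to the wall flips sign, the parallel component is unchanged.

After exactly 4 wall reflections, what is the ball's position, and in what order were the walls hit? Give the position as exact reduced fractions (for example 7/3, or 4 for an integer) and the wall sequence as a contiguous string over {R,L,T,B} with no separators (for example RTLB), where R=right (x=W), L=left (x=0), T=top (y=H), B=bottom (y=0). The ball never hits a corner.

Final position: (4,0)
Wall sequence: TLRB

1. t=1 → T at (1,9); v=(-1,-1)
2. t=1 → L at (0,8); v=(1,-1)
3. t=6 → R at (6,2); v=(-1,-1)
4. t=2 → B at (4,0); v=(-1,1)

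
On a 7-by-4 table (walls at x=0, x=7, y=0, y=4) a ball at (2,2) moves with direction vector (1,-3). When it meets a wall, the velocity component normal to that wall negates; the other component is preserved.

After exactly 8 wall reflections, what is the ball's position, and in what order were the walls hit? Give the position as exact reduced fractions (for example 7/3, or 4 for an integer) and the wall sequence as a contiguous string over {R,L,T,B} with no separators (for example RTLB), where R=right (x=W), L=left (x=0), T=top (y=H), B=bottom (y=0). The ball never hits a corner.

1. t=2/3 → B at (8/3,0); v=(1,3)
2. t=4/3 → T at (4,4); v=(1,-3)
3. t=4/3 → B at (16/3,0); v=(1,3)
4. t=4/3 → T at (20/3,4); v=(1,-3)
5. t=1/3 → R at (7,3); v=(-1,-3)
6. t=1 → B at (6,0); v=(-1,3)
7. t=4/3 → T at (14/3,4); v=(-1,-3)
8. t=4/3 → B at (10/3,0); v=(-1,3)

Final position: (10/3,0)
Wall sequence: BTBTRBTB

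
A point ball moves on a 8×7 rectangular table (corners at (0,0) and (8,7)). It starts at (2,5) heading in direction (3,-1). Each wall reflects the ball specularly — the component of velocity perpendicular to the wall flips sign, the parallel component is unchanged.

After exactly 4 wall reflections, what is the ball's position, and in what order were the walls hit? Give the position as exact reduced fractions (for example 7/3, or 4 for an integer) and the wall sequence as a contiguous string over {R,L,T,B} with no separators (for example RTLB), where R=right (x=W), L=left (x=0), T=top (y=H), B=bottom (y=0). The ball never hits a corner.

Final position: (8,7/3)
Wall sequence: RLBR

1. t=2 → R at (8,3); v=(-3,-1)
2. t=8/3 → L at (0,1/3); v=(3,-1)
3. t=1/3 → B at (1,0); v=(3,1)
4. t=7/3 → R at (8,7/3); v=(-3,1)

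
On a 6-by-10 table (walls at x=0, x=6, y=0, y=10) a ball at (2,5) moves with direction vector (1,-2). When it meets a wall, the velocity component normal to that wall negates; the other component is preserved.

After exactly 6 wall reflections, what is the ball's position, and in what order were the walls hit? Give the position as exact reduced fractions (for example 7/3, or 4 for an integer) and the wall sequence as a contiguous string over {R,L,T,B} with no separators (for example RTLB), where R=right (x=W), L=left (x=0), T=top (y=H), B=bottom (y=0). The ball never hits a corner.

1. t=5/2 → B at (9/2,0); v=(1,2)
2. t=3/2 → R at (6,3); v=(-1,2)
3. t=7/2 → T at (5/2,10); v=(-1,-2)
4. t=5/2 → L at (0,5); v=(1,-2)
5. t=5/2 → B at (5/2,0); v=(1,2)
6. t=7/2 → R at (6,7); v=(-1,2)

Final position: (6,7)
Wall sequence: BRTLBR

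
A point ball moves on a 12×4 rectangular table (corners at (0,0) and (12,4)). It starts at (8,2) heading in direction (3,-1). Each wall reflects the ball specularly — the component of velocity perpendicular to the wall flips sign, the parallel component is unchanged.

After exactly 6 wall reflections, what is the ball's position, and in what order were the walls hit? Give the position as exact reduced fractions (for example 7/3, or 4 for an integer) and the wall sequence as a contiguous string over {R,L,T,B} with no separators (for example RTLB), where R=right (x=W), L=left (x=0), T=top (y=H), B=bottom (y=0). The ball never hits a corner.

Final position: (10,0)
Wall sequence: RBLTRB

1. t=4/3 → R at (12,2/3); v=(-3,-1)
2. t=2/3 → B at (10,0); v=(-3,1)
3. t=10/3 → L at (0,10/3); v=(3,1)
4. t=2/3 → T at (2,4); v=(3,-1)
5. t=10/3 → R at (12,2/3); v=(-3,-1)
6. t=2/3 → B at (10,0); v=(-3,1)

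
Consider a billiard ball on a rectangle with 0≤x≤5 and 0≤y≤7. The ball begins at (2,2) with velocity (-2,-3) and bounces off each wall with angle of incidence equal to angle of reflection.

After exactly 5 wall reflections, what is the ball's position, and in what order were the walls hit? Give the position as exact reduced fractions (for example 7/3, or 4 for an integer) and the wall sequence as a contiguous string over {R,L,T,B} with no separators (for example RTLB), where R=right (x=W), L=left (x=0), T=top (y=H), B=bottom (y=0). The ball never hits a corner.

Final position: (4/3,0)
Wall sequence: BLTRB

1. t=2/3 → B at (2/3,0); v=(-2,3)
2. t=1/3 → L at (0,1); v=(2,3)
3. t=2 → T at (4,7); v=(2,-3)
4. t=1/2 → R at (5,11/2); v=(-2,-3)
5. t=11/6 → B at (4/3,0); v=(-2,3)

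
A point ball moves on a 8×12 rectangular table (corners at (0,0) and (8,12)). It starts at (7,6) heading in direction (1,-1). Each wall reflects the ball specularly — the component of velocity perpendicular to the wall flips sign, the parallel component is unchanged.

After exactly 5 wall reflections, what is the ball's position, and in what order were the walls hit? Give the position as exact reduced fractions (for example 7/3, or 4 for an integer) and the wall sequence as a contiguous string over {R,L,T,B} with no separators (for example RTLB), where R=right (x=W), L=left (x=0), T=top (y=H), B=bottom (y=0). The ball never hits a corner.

1. t=1 → R at (8,5); v=(-1,-1)
2. t=5 → B at (3,0); v=(-1,1)
3. t=3 → L at (0,3); v=(1,1)
4. t=8 → R at (8,11); v=(-1,1)
5. t=1 → T at (7,12); v=(-1,-1)

Final position: (7,12)
Wall sequence: RBLRT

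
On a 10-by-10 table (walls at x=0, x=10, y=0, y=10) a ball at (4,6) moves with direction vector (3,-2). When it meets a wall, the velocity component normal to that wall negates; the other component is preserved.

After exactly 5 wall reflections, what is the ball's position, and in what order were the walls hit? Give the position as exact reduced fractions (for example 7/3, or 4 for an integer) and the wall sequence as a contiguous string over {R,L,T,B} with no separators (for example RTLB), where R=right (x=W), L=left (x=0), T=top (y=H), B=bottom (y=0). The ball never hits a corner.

1. t=2 → R at (10,2); v=(-3,-2)
2. t=1 → B at (7,0); v=(-3,2)
3. t=7/3 → L at (0,14/3); v=(3,2)
4. t=8/3 → T at (8,10); v=(3,-2)
5. t=2/3 → R at (10,26/3); v=(-3,-2)

Final position: (10,26/3)
Wall sequence: RBLTR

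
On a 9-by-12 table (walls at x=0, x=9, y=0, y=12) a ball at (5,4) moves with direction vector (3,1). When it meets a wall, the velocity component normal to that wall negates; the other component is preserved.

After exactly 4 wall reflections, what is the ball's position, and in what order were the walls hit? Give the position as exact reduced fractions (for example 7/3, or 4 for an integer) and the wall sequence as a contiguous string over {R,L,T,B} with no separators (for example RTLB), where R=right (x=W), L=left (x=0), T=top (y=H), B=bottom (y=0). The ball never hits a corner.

Final position: (7,12)
Wall sequence: RLRT

1. t=4/3 → R at (9,16/3); v=(-3,1)
2. t=3 → L at (0,25/3); v=(3,1)
3. t=3 → R at (9,34/3); v=(-3,1)
4. t=2/3 → T at (7,12); v=(-3,-1)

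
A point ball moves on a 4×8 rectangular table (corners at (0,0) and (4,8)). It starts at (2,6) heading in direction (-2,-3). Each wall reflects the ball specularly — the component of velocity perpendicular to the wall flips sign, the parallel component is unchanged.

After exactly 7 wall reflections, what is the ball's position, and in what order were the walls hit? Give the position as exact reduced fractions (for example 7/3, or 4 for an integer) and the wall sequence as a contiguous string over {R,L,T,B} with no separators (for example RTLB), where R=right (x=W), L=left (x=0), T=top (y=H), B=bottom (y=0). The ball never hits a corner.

Final position: (10/3,0)
Wall sequence: LBRTLRB

1. t=1 → L at (0,3); v=(2,-3)
2. t=1 → B at (2,0); v=(2,3)
3. t=1 → R at (4,3); v=(-2,3)
4. t=5/3 → T at (2/3,8); v=(-2,-3)
5. t=1/3 → L at (0,7); v=(2,-3)
6. t=2 → R at (4,1); v=(-2,-3)
7. t=1/3 → B at (10/3,0); v=(-2,3)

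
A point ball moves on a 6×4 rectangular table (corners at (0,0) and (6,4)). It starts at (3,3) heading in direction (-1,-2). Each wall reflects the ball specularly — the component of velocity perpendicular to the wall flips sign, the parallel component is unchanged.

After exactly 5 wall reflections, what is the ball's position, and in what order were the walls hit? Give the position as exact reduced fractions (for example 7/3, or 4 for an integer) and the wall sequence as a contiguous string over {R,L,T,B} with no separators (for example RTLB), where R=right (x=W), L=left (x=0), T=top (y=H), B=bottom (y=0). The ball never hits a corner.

1. t=3/2 → B at (3/2,0); v=(-1,2)
2. t=3/2 → L at (0,3); v=(1,2)
3. t=1/2 → T at (1/2,4); v=(1,-2)
4. t=2 → B at (5/2,0); v=(1,2)
5. t=2 → T at (9/2,4); v=(1,-2)

Final position: (9/2,4)
Wall sequence: BLTBT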